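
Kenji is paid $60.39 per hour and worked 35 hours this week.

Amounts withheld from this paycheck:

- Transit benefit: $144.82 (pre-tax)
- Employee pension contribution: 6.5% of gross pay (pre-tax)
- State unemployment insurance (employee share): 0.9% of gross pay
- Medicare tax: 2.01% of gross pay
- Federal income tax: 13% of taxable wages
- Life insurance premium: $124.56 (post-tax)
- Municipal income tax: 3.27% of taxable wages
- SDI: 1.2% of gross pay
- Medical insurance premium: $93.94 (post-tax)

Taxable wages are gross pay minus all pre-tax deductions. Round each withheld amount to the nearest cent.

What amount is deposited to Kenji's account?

Gross pay: 35 × $60.39 = $2,113.65
Transit benefit: $144.82
Employee pension contribution: $2,113.65 × 0.065 = $137.39
Pre-tax total = $144.82 + $137.39 = $282.21
Taxable wages = $2,113.65 − $282.21 = $1,831.44
Municipal income tax: $1,831.44 × 0.0327 = $59.89
Federal income tax: $1,831.44 × 0.13 = $238.09
SDI: $2,113.65 × 0.012 = $25.36
Medicare tax: $2,113.65 × 0.0201 = $42.48
State unemployment insurance (employee share): $2,113.65 × 0.009 = $19.02
Medical insurance premium: $93.94
Life insurance premium: $124.56
Total deductions = $144.82 + $137.39 + $59.89 + $238.09 + $25.36 + $42.48 + $19.02 + $93.94 + $124.56 = $885.55
Net pay = $2,113.65 − $885.55 = $1,228.10

$1,228.10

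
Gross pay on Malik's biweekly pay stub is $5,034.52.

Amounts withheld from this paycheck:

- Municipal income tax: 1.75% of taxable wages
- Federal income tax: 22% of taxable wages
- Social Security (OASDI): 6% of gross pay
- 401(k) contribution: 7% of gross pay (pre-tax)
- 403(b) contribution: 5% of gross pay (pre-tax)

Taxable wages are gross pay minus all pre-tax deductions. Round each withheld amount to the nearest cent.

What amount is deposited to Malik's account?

401(k) contribution: $5,034.52 × 0.07 = $352.42
403(b) contribution: $5,034.52 × 0.05 = $251.73
Pre-tax total = $352.42 + $251.73 = $604.15
Taxable wages = $5,034.52 − $604.15 = $4,430.37
Federal income tax: $4,430.37 × 0.22 = $974.68
Municipal income tax: $4,430.37 × 0.0175 = $77.53
Social Security (OASDI): $5,034.52 × 0.06 = $302.07
Total deductions = $352.42 + $251.73 + $974.68 + $77.53 + $302.07 = $1,958.43
Net pay = $5,034.52 − $1,958.43 = $3,076.09

$3,076.09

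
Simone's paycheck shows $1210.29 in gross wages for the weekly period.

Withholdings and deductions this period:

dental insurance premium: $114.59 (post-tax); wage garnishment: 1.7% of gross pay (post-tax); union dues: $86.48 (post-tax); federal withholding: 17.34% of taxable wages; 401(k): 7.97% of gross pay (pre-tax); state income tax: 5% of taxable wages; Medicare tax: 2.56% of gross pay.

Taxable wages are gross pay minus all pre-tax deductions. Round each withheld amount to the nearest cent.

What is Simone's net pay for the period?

$612.38

401(k): $1210.29 × 0.0797 = $96.46
Taxable wages = $1210.29 − $96.46 = $1113.83
State income tax: $1113.83 × 0.05 = $55.69
Federal withholding: $1113.83 × 0.1734 = $193.14
Medicare tax: $1210.29 × 0.0256 = $30.98
Dental insurance premium: $114.59
Wage garnishment: $1210.29 × 0.017 = $20.57
Union dues: $86.48
Total deductions = $96.46 + $55.69 + $193.14 + $30.98 + $114.59 + $20.57 + $86.48 = $597.91
Net pay = $1210.29 − $597.91 = $612.38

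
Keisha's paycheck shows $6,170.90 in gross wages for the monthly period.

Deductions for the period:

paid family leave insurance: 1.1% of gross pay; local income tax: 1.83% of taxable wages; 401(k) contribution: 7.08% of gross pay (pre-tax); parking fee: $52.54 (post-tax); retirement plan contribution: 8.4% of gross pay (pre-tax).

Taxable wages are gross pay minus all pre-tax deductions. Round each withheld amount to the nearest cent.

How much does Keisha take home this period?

Retirement plan contribution: $6,170.90 × 0.084 = $518.36
401(k) contribution: $6,170.90 × 0.0708 = $436.90
Pre-tax total = $518.36 + $436.90 = $955.26
Taxable wages = $6,170.90 − $955.26 = $5,215.64
Local income tax: $5,215.64 × 0.0183 = $95.45
Paid family leave insurance: $6,170.90 × 0.011 = $67.88
Parking fee: $52.54
Total deductions = $518.36 + $436.90 + $95.45 + $67.88 + $52.54 = $1,171.13
Net pay = $6,170.90 − $1,171.13 = $4,999.77

$4,999.77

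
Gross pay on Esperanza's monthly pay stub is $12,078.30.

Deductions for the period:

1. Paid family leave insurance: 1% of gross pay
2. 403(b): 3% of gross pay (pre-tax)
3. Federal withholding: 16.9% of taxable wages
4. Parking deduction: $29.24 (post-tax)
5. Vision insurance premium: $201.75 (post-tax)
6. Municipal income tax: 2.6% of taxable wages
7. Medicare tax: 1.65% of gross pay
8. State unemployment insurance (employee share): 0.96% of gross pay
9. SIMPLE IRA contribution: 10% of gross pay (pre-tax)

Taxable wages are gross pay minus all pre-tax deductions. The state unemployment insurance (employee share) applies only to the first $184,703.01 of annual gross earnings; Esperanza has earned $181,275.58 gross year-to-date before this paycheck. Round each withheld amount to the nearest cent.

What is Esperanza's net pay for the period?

SIMPLE IRA contribution: $12,078.30 × 0.1 = $1,207.83
403(b): $12,078.30 × 0.03 = $362.35
Pre-tax total = $1,207.83 + $362.35 = $1,570.18
Taxable wages = $12,078.30 − $1,570.18 = $10,508.12
Municipal income tax: $10,508.12 × 0.026 = $273.21
Federal withholding: $10,508.12 × 0.169 = $1,775.87
Medicare tax: $12,078.30 × 0.0165 = $199.29
Paid family leave insurance: $12,078.30 × 0.01 = $120.78
State unemployment insurance (employee share): only $184,703.01 − $181,275.58 = $3,427.43 of this check is subject → $3,427.43 × 0.0096 = $32.90
Parking deduction: $29.24
Vision insurance premium: $201.75
Total deductions = $1,207.83 + $362.35 + $273.21 + $1,775.87 + $199.29 + $120.78 + $32.90 + $29.24 + $201.75 = $4,203.22
Net pay = $12,078.30 − $4,203.22 = $7,875.08

$7,875.08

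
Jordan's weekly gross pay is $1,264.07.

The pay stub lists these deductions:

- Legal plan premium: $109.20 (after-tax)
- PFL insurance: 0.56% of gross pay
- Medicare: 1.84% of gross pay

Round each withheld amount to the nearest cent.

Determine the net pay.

$1,124.53

PFL insurance: $1,264.07 × 0.0056 = $7.08
Medicare: $1,264.07 × 0.0184 = $23.26
Legal plan premium: $109.20
Total deductions = $7.08 + $23.26 + $109.20 = $139.54
Net pay = $1,264.07 − $139.54 = $1,124.53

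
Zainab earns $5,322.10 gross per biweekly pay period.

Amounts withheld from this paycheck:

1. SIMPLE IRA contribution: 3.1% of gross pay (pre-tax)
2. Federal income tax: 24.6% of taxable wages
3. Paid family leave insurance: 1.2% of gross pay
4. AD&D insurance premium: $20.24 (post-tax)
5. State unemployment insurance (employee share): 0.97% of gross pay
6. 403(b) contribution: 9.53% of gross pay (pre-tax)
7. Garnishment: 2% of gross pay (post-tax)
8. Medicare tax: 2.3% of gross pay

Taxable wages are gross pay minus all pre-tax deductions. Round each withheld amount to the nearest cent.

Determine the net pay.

403(b) contribution: $5,322.10 × 0.0953 = $507.20
SIMPLE IRA contribution: $5,322.10 × 0.031 = $164.99
Pre-tax total = $507.20 + $164.99 = $672.19
Taxable wages = $5,322.10 − $672.19 = $4,649.91
Federal income tax: $4,649.91 × 0.246 = $1,143.88
Paid family leave insurance: $5,322.10 × 0.012 = $63.87
Medicare tax: $5,322.10 × 0.023 = $122.41
State unemployment insurance (employee share): $5,322.10 × 0.0097 = $51.62
Garnishment: $5,322.10 × 0.02 = $106.44
AD&D insurance premium: $20.24
Total deductions = $507.20 + $164.99 + $1,143.88 + $63.87 + $122.41 + $51.62 + $106.44 + $20.24 = $2,180.65
Net pay = $5,322.10 − $2,180.65 = $3,141.45

$3,141.45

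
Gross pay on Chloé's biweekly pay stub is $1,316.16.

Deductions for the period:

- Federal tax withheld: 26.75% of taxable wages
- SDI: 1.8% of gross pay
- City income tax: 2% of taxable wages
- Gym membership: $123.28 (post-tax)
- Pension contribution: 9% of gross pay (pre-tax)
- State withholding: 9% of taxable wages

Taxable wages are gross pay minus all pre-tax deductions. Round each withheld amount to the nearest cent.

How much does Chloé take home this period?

Pension contribution: $1,316.16 × 0.09 = $118.45
Taxable wages = $1,316.16 − $118.45 = $1,197.71
State withholding: $1,197.71 × 0.09 = $107.79
City income tax: $1,197.71 × 0.02 = $23.95
Federal tax withheld: $1,197.71 × 0.2675 = $320.39
SDI: $1,316.16 × 0.018 = $23.69
Gym membership: $123.28
Total deductions = $118.45 + $107.79 + $23.95 + $320.39 + $23.69 + $123.28 = $717.55
Net pay = $1,316.16 − $717.55 = $598.61

$598.61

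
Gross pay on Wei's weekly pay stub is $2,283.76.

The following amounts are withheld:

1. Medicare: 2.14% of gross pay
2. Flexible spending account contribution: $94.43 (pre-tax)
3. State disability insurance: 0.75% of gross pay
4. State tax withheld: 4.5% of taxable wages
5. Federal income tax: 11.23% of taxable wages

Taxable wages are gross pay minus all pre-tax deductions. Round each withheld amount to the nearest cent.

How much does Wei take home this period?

$1,778.95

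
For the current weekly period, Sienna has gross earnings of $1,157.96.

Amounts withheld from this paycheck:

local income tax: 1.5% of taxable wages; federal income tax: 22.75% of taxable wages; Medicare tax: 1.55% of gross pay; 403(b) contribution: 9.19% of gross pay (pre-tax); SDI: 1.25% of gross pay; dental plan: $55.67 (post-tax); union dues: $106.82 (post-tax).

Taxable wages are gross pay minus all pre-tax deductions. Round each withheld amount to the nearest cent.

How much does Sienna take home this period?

$601.63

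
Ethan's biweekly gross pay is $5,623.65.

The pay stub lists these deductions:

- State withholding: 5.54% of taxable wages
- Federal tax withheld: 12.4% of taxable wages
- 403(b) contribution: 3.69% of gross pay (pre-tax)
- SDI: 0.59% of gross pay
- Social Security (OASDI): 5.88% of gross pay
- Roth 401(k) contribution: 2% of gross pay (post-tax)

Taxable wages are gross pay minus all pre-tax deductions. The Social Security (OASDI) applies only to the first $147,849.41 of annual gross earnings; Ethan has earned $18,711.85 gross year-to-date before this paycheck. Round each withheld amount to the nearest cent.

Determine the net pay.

403(b) contribution: $5,623.65 × 0.0369 = $207.51
Taxable wages = $5,623.65 − $207.51 = $5,416.14
State withholding: $5,416.14 × 0.0554 = $300.05
Federal tax withheld: $5,416.14 × 0.124 = $671.60
Social Security (OASDI): cap not yet reached, full $5,623.65 is subject → $5,623.65 × 0.0588 = $330.67
SDI: $5,623.65 × 0.0059 = $33.18
Roth 401(k) contribution: $5,623.65 × 0.02 = $112.47
Total deductions = $207.51 + $300.05 + $671.60 + $330.67 + $33.18 + $112.47 = $1,655.48
Net pay = $5,623.65 − $1,655.48 = $3,968.17

$3,968.17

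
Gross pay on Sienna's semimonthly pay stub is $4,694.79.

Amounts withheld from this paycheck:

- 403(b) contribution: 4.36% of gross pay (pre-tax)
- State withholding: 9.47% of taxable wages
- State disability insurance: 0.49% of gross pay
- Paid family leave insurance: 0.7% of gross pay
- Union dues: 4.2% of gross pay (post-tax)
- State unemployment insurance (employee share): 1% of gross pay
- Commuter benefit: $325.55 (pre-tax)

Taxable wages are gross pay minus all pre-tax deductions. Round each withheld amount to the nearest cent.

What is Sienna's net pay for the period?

$3,470.18

403(b) contribution: $4,694.79 × 0.0436 = $204.69
Commuter benefit: $325.55
Pre-tax total = $204.69 + $325.55 = $530.24
Taxable wages = $4,694.79 − $530.24 = $4,164.55
State withholding: $4,164.55 × 0.0947 = $394.38
Paid family leave insurance: $4,694.79 × 0.007 = $32.86
State unemployment insurance (employee share): $4,694.79 × 0.01 = $46.95
State disability insurance: $4,694.79 × 0.0049 = $23.00
Union dues: $4,694.79 × 0.042 = $197.18
Total deductions = $204.69 + $325.55 + $394.38 + $32.86 + $46.95 + $23.00 + $197.18 = $1,224.61
Net pay = $4,694.79 − $1,224.61 = $3,470.18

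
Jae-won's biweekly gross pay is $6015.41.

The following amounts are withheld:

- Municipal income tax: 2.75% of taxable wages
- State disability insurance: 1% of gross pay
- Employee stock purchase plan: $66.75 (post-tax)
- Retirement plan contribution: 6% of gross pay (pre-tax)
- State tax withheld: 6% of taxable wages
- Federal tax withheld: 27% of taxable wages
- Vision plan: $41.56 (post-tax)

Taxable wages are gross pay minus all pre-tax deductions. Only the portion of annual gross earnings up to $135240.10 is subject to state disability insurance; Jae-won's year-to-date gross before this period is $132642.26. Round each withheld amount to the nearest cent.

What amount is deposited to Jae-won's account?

Retirement plan contribution: $6015.41 × 0.06 = $360.92
Taxable wages = $6015.41 − $360.92 = $5654.49
Federal tax withheld: $5654.49 × 0.27 = $1526.71
State tax withheld: $5654.49 × 0.06 = $339.27
Municipal income tax: $5654.49 × 0.0275 = $155.50
State disability insurance: only $135240.10 − $132642.26 = $2597.84 of this check is subject → $2597.84 × 0.01 = $25.98
Employee stock purchase plan: $66.75
Vision plan: $41.56
Total deductions = $360.92 + $1526.71 + $339.27 + $155.50 + $25.98 + $66.75 + $41.56 = $2516.69
Net pay = $6015.41 − $2516.69 = $3498.72

$3498.72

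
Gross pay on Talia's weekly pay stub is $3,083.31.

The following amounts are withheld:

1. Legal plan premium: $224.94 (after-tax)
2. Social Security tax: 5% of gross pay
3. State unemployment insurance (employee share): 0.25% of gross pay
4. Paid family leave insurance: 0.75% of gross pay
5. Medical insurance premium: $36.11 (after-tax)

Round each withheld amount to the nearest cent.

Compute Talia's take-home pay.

$2,637.26

Paid family leave insurance: $3,083.31 × 0.0075 = $23.12
State unemployment insurance (employee share): $3,083.31 × 0.0025 = $7.71
Social Security tax: $3,083.31 × 0.05 = $154.17
Medical insurance premium: $36.11
Legal plan premium: $224.94
Total deductions = $23.12 + $7.71 + $154.17 + $36.11 + $224.94 = $446.05
Net pay = $3,083.31 − $446.05 = $2,637.26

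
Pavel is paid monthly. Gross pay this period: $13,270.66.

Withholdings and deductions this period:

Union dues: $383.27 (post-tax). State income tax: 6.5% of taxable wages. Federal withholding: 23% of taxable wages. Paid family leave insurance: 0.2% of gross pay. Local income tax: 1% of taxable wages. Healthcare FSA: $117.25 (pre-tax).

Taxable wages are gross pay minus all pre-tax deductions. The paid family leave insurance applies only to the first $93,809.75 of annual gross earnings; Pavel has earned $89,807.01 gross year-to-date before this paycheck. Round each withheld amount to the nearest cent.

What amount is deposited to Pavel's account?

$8,750.35

Healthcare FSA: $117.25
Taxable wages = $13,270.66 − $117.25 = $13,153.41
Federal withholding: $13,153.41 × 0.23 = $3,025.28
Local income tax: $13,153.41 × 0.01 = $131.53
State income tax: $13,153.41 × 0.065 = $854.97
Paid family leave insurance: only $93,809.75 − $89,807.01 = $4,002.74 of this check is subject → $4,002.74 × 0.002 = $8.01
Union dues: $383.27
Total deductions = $117.25 + $3,025.28 + $131.53 + $854.97 + $8.01 + $383.27 = $4,520.31
Net pay = $13,270.66 − $4,520.31 = $8,750.35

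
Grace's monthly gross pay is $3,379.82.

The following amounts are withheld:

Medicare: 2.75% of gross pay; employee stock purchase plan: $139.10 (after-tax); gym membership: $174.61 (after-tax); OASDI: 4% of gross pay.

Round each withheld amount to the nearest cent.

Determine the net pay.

$2,837.97

Medicare: $3,379.82 × 0.0275 = $92.95
OASDI: $3,379.82 × 0.04 = $135.19
Employee stock purchase plan: $139.10
Gym membership: $174.61
Total deductions = $92.95 + $135.19 + $139.10 + $174.61 = $541.85
Net pay = $3,379.82 − $541.85 = $2,837.97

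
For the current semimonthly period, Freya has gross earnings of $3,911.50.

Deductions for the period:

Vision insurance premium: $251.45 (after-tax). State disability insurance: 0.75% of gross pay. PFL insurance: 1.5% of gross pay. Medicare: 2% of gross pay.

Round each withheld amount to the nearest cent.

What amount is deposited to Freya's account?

$3,493.81

PFL insurance: $3,911.50 × 0.015 = $58.67
Medicare: $3,911.50 × 0.02 = $78.23
State disability insurance: $3,911.50 × 0.0075 = $29.34
Vision insurance premium: $251.45
Total deductions = $58.67 + $78.23 + $29.34 + $251.45 = $417.69
Net pay = $3,911.50 − $417.69 = $3,493.81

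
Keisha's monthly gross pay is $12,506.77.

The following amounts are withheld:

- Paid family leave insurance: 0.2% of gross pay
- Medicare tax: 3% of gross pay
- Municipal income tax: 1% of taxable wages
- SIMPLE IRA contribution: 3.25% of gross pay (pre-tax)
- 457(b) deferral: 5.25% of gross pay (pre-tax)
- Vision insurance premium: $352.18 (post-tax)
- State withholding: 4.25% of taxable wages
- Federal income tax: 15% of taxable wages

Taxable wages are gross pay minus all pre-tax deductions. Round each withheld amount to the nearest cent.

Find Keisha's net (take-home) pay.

457(b) deferral: $12,506.77 × 0.0525 = $656.61
SIMPLE IRA contribution: $12,506.77 × 0.0325 = $406.47
Pre-tax total = $656.61 + $406.47 = $1,063.08
Taxable wages = $12,506.77 − $1,063.08 = $11,443.69
Federal income tax: $11,443.69 × 0.15 = $1,716.55
Municipal income tax: $11,443.69 × 0.01 = $114.44
State withholding: $11,443.69 × 0.0425 = $486.36
Paid family leave insurance: $12,506.77 × 0.002 = $25.01
Medicare tax: $12,506.77 × 0.03 = $375.20
Vision insurance premium: $352.18
Total deductions = $656.61 + $406.47 + $1,716.55 + $114.44 + $486.36 + $25.01 + $375.20 + $352.18 = $4,132.82
Net pay = $12,506.77 − $4,132.82 = $8,373.95

$8,373.95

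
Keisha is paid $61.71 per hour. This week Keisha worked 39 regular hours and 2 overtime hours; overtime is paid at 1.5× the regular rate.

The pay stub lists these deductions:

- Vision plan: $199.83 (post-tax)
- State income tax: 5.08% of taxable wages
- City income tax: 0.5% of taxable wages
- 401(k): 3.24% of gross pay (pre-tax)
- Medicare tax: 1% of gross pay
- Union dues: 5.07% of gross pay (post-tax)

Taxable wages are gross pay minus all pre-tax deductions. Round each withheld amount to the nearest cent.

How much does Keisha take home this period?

$2,010.75

Regular pay: 39 × $61.71 = $2,406.69
Overtime pay: 2 × $61.71 × 1.5 = $185.13
Gross pay = $2,406.69 + $185.13 = $2,591.82
401(k): $2,591.82 × 0.0324 = $83.97
Taxable wages = $2,591.82 − $83.97 = $2,507.85
City income tax: $2,507.85 × 0.005 = $12.54
State income tax: $2,507.85 × 0.0508 = $127.40
Medicare tax: $2,591.82 × 0.01 = $25.92
Vision plan: $199.83
Union dues: $2,591.82 × 0.0507 = $131.41
Total deductions = $83.97 + $12.54 + $127.40 + $25.92 + $199.83 + $131.41 = $581.07
Net pay = $2,591.82 − $581.07 = $2,010.75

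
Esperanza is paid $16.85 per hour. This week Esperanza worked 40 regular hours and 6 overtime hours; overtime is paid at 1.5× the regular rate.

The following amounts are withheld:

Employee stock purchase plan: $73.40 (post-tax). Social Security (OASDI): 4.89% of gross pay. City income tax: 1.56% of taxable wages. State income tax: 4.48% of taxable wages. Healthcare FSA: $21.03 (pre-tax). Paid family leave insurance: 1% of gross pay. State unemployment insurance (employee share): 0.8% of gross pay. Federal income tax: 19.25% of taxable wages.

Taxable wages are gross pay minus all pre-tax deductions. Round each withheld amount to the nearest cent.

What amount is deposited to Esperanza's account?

$472.49

Regular pay: 40 × $16.85 = $674.00
Overtime pay: 6 × $16.85 × 1.5 = $151.65
Gross pay = $674.00 + $151.65 = $825.65
Healthcare FSA: $21.03
Taxable wages = $825.65 − $21.03 = $804.62
Federal income tax: $804.62 × 0.1925 = $154.89
City income tax: $804.62 × 0.0156 = $12.55
State income tax: $804.62 × 0.0448 = $36.05
Paid family leave insurance: $825.65 × 0.01 = $8.26
Social Security (OASDI): $825.65 × 0.0489 = $40.37
State unemployment insurance (employee share): $825.65 × 0.008 = $6.61
Employee stock purchase plan: $73.40
Total deductions = $21.03 + $154.89 + $12.55 + $36.05 + $8.26 + $40.37 + $6.61 + $73.40 = $353.16
Net pay = $825.65 − $353.16 = $472.49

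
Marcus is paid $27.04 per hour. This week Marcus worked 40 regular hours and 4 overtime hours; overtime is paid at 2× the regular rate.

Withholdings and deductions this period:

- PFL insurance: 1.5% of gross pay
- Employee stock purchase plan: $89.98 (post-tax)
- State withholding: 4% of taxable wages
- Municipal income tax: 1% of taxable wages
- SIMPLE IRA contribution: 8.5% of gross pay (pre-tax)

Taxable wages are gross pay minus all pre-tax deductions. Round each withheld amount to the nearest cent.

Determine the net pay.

$1,018.77

Regular pay: 40 × $27.04 = $1,081.60
Overtime pay: 4 × $27.04 × 2 = $216.32
Gross pay = $1,081.60 + $216.32 = $1,297.92
SIMPLE IRA contribution: $1,297.92 × 0.085 = $110.32
Taxable wages = $1,297.92 − $110.32 = $1,187.60
State withholding: $1,187.60 × 0.04 = $47.50
Municipal income tax: $1,187.60 × 0.01 = $11.88
PFL insurance: $1,297.92 × 0.015 = $19.47
Employee stock purchase plan: $89.98
Total deductions = $110.32 + $47.50 + $11.88 + $19.47 + $89.98 = $279.15
Net pay = $1,297.92 − $279.15 = $1,018.77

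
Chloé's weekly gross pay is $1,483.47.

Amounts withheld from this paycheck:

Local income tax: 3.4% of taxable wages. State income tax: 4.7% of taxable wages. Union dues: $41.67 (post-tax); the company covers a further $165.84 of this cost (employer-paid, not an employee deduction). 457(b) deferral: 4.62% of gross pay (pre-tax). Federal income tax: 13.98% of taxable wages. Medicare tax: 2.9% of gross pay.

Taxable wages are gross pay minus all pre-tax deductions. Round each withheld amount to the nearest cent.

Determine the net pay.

$1,017.82

457(b) deferral: $1,483.47 × 0.0462 = $68.54
Taxable wages = $1,483.47 − $68.54 = $1,414.93
Local income tax: $1,414.93 × 0.034 = $48.11
Federal income tax: $1,414.93 × 0.1398 = $197.81
State income tax: $1,414.93 × 0.047 = $66.50
Medicare tax: $1,483.47 × 0.029 = $43.02
Union dues: $41.67
(Employer's $165.84 toward union dues is not withheld from the employee.)
Total deductions = $68.54 + $48.11 + $197.81 + $66.50 + $43.02 + $41.67 = $465.65
Net pay = $1,483.47 − $465.65 = $1,017.82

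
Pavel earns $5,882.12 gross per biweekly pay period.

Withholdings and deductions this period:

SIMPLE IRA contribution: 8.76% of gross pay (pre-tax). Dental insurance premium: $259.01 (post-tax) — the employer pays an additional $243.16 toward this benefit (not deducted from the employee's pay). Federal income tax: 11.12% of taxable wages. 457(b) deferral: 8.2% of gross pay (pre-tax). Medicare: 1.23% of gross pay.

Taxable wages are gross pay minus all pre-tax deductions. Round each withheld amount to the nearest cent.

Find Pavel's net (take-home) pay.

457(b) deferral: $5,882.12 × 0.082 = $482.33
SIMPLE IRA contribution: $5,882.12 × 0.0876 = $515.27
Pre-tax total = $482.33 + $515.27 = $997.60
Taxable wages = $5,882.12 − $997.60 = $4,884.52
Federal income tax: $4,884.52 × 0.1112 = $543.16
Medicare: $5,882.12 × 0.0123 = $72.35
Dental insurance premium: $259.01
(Employer's $243.16 toward dental insurance premium is not withheld from the employee.)
Total deductions = $482.33 + $515.27 + $543.16 + $72.35 + $259.01 = $1,872.12
Net pay = $5,882.12 − $1,872.12 = $4,010.00

$4,010.00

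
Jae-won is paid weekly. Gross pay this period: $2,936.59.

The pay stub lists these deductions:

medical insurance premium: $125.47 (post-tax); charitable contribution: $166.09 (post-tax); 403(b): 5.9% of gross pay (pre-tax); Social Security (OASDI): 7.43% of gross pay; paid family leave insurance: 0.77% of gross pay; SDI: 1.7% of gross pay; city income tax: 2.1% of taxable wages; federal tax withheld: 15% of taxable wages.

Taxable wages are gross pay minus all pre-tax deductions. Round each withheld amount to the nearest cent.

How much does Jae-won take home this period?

$1,708.52

403(b): $2,936.59 × 0.059 = $173.26
Taxable wages = $2,936.59 − $173.26 = $2,763.33
Federal tax withheld: $2,763.33 × 0.15 = $414.50
City income tax: $2,763.33 × 0.021 = $58.03
Social Security (OASDI): $2,936.59 × 0.0743 = $218.19
SDI: $2,936.59 × 0.017 = $49.92
Paid family leave insurance: $2,936.59 × 0.0077 = $22.61
Medical insurance premium: $125.47
Charitable contribution: $166.09
Total deductions = $173.26 + $414.50 + $58.03 + $218.19 + $49.92 + $22.61 + $125.47 + $166.09 = $1,228.07
Net pay = $2,936.59 − $1,228.07 = $1,708.52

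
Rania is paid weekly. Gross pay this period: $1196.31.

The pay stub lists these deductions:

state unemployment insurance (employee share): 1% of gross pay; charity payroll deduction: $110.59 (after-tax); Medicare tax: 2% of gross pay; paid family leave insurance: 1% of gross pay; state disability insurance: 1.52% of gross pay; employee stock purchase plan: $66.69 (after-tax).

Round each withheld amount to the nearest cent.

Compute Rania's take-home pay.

$953.00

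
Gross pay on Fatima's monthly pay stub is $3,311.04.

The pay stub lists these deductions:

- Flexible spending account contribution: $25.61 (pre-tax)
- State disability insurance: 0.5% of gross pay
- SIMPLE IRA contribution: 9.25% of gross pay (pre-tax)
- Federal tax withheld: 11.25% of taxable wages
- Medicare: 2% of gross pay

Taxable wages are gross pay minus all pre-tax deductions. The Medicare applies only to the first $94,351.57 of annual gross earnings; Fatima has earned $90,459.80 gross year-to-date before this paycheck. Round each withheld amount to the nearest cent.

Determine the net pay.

$2,561.22

Flexible spending account contribution: $25.61
SIMPLE IRA contribution: $3,311.04 × 0.0925 = $306.27
Pre-tax total = $25.61 + $306.27 = $331.88
Taxable wages = $3,311.04 − $331.88 = $2,979.16
Federal tax withheld: $2,979.16 × 0.1125 = $335.16
State disability insurance: $3,311.04 × 0.005 = $16.56
Medicare: cap not yet reached, full $3,311.04 is subject → $3,311.04 × 0.02 = $66.22
Total deductions = $25.61 + $306.27 + $335.16 + $16.56 + $66.22 = $749.82
Net pay = $3,311.04 − $749.82 = $2,561.22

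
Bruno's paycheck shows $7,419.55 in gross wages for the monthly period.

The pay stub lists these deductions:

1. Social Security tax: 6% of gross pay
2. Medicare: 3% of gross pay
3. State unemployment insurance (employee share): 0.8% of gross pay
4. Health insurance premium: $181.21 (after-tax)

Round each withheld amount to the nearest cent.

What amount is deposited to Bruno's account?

$6,511.22

State unemployment insurance (employee share): $7,419.55 × 0.008 = $59.36
Social Security tax: $7,419.55 × 0.06 = $445.17
Medicare: $7,419.55 × 0.03 = $222.59
Health insurance premium: $181.21
Total deductions = $59.36 + $445.17 + $222.59 + $181.21 = $908.33
Net pay = $7,419.55 − $908.33 = $6,511.22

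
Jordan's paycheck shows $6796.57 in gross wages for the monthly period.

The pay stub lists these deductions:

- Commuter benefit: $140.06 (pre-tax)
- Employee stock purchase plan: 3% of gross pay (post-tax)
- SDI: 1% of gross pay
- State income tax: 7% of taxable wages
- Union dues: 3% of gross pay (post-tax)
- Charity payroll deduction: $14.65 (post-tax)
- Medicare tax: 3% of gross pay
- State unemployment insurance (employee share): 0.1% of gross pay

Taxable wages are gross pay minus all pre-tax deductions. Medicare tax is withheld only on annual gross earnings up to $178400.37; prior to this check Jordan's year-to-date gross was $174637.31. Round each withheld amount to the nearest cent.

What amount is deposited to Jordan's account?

Commuter benefit: $140.06
Taxable wages = $6796.57 − $140.06 = $6656.51
State income tax: $6656.51 × 0.07 = $465.96
State unemployment insurance (employee share): $6796.57 × 0.001 = $6.80
Medicare tax: only $178400.37 − $174637.31 = $3763.06 of this check is subject → $3763.06 × 0.03 = $112.89
SDI: $6796.57 × 0.01 = $67.97
Charity payroll deduction: $14.65
Employee stock purchase plan: $6796.57 × 0.03 = $203.90
Union dues: $6796.57 × 0.03 = $203.90
Total deductions = $140.06 + $465.96 + $6.80 + $112.89 + $67.97 + $14.65 + $203.90 + $203.90 = $1216.13
Net pay = $6796.57 − $1216.13 = $5580.44

$5580.44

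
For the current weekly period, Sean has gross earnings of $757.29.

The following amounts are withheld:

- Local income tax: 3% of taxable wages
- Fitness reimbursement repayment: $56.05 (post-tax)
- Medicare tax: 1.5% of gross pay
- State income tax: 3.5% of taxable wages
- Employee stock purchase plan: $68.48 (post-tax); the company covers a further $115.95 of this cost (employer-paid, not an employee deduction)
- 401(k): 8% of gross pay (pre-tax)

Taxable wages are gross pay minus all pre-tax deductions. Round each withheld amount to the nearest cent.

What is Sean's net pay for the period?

$515.54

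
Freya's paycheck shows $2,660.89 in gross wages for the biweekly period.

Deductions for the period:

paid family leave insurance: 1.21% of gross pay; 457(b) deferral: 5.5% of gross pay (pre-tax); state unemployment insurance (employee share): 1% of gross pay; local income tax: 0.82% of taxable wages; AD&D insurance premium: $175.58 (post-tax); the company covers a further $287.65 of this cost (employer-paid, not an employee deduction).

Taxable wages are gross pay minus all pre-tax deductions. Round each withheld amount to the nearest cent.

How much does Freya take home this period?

$2,259.53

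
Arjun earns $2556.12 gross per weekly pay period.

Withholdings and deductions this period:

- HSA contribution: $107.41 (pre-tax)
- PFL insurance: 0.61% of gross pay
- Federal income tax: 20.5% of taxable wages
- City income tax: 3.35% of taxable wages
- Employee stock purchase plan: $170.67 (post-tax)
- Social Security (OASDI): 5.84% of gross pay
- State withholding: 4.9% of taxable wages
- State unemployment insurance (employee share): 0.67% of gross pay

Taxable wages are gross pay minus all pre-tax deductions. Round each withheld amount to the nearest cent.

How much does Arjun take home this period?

$1392.03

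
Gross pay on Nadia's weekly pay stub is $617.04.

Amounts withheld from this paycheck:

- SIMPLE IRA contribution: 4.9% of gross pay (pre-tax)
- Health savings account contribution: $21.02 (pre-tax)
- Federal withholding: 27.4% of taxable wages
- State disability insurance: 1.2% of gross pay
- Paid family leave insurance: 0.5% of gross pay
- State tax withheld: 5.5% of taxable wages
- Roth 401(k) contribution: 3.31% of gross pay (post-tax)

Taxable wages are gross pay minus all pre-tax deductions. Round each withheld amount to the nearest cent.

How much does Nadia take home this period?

Health savings account contribution: $21.02
SIMPLE IRA contribution: $617.04 × 0.049 = $30.23
Pre-tax total = $21.02 + $30.23 = $51.25
Taxable wages = $617.04 − $51.25 = $565.79
Federal withholding: $565.79 × 0.274 = $155.03
State tax withheld: $565.79 × 0.055 = $31.12
State disability insurance: $617.04 × 0.012 = $7.40
Paid family leave insurance: $617.04 × 0.005 = $3.09
Roth 401(k) contribution: $617.04 × 0.0331 = $20.42
Total deductions = $21.02 + $30.23 + $155.03 + $31.12 + $7.40 + $3.09 + $20.42 = $268.31
Net pay = $617.04 − $268.31 = $348.73

$348.73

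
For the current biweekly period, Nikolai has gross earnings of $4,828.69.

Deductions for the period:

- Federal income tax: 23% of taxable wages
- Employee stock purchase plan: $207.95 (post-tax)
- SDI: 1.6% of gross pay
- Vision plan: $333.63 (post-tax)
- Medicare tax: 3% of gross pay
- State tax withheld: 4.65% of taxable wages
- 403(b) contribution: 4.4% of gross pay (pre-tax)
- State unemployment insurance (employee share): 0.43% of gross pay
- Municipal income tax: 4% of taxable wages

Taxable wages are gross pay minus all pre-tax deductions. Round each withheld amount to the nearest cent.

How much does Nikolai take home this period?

403(b) contribution: $4,828.69 × 0.044 = $212.46
Taxable wages = $4,828.69 − $212.46 = $4,616.23
State tax withheld: $4,616.23 × 0.0465 = $214.65
Municipal income tax: $4,616.23 × 0.04 = $184.65
Federal income tax: $4,616.23 × 0.23 = $1,061.73
SDI: $4,828.69 × 0.016 = $77.26
State unemployment insurance (employee share): $4,828.69 × 0.0043 = $20.76
Medicare tax: $4,828.69 × 0.03 = $144.86
Vision plan: $333.63
Employee stock purchase plan: $207.95
Total deductions = $212.46 + $214.65 + $184.65 + $1,061.73 + $77.26 + $20.76 + $144.86 + $333.63 + $207.95 = $2,457.95
Net pay = $4,828.69 − $2,457.95 = $2,370.74

$2,370.74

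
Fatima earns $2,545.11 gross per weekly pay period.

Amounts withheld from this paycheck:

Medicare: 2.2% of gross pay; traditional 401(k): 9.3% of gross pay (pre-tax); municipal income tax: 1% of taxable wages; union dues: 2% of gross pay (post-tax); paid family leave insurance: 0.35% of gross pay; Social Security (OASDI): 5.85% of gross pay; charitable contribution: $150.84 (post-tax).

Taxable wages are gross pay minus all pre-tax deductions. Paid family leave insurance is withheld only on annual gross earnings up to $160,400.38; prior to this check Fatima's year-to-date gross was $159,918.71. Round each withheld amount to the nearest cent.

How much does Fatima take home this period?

$1,877.02

Traditional 401(k): $2,545.11 × 0.093 = $236.70
Taxable wages = $2,545.11 − $236.70 = $2,308.41
Municipal income tax: $2,308.41 × 0.01 = $23.08
Medicare: $2,545.11 × 0.022 = $55.99
Social Security (OASDI): $2,545.11 × 0.0585 = $148.89
Paid family leave insurance: only $160,400.38 − $159,918.71 = $481.67 of this check is subject → $481.67 × 0.0035 = $1.69
Charitable contribution: $150.84
Union dues: $2,545.11 × 0.02 = $50.90
Total deductions = $236.70 + $23.08 + $55.99 + $148.89 + $1.69 + $150.84 + $50.90 = $668.09
Net pay = $2,545.11 − $668.09 = $1,877.02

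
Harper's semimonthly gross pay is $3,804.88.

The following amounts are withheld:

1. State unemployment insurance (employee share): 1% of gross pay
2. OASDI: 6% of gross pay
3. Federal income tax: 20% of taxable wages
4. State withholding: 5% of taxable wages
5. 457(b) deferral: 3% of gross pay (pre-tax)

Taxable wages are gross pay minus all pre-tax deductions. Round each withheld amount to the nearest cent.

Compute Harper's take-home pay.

$2,501.70

457(b) deferral: $3,804.88 × 0.03 = $114.15
Taxable wages = $3,804.88 − $114.15 = $3,690.73
Federal income tax: $3,690.73 × 0.2 = $738.15
State withholding: $3,690.73 × 0.05 = $184.54
State unemployment insurance (employee share): $3,804.88 × 0.01 = $38.05
OASDI: $3,804.88 × 0.06 = $228.29
Total deductions = $114.15 + $738.15 + $184.54 + $38.05 + $228.29 = $1,303.18
Net pay = $3,804.88 − $1,303.18 = $2,501.70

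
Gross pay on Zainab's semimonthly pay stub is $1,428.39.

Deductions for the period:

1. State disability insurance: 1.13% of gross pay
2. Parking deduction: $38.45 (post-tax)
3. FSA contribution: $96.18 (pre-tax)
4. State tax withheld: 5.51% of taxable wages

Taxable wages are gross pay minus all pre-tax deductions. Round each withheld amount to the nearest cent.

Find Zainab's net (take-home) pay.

$1,204.22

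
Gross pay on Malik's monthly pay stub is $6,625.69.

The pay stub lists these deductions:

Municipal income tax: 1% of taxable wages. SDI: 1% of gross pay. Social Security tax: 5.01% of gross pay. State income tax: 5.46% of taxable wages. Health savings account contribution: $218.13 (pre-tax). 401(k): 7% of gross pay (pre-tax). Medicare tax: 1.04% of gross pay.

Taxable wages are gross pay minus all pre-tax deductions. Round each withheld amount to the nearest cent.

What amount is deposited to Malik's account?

$5,092.67

Health savings account contribution: $218.13
401(k): $6,625.69 × 0.07 = $463.80
Pre-tax total = $218.13 + $463.80 = $681.93
Taxable wages = $6,625.69 − $681.93 = $5,943.76
State income tax: $5,943.76 × 0.0546 = $324.53
Municipal income tax: $5,943.76 × 0.01 = $59.44
Medicare tax: $6,625.69 × 0.0104 = $68.91
SDI: $6,625.69 × 0.01 = $66.26
Social Security tax: $6,625.69 × 0.0501 = $331.95
Total deductions = $218.13 + $463.80 + $324.53 + $59.44 + $68.91 + $66.26 + $331.95 = $1,533.02
Net pay = $6,625.69 − $1,533.02 = $5,092.67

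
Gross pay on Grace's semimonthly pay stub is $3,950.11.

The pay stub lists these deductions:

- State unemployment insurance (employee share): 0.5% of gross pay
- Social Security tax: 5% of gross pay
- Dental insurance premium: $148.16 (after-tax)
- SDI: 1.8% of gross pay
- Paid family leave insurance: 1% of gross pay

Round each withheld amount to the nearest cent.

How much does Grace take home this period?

Social Security tax: $3,950.11 × 0.05 = $197.51
SDI: $3,950.11 × 0.018 = $71.10
State unemployment insurance (employee share): $3,950.11 × 0.005 = $19.75
Paid family leave insurance: $3,950.11 × 0.01 = $39.50
Dental insurance premium: $148.16
Total deductions = $197.51 + $71.10 + $19.75 + $39.50 + $148.16 = $476.02
Net pay = $3,950.11 − $476.02 = $3,474.09

$3,474.09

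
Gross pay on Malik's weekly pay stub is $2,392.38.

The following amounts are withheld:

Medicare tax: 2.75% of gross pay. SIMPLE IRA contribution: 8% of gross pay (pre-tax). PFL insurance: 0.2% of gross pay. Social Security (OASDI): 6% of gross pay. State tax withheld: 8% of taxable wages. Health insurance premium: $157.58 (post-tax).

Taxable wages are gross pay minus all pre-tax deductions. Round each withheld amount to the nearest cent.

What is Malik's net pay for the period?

SIMPLE IRA contribution: $2,392.38 × 0.08 = $191.39
Taxable wages = $2,392.38 − $191.39 = $2,200.99
State tax withheld: $2,200.99 × 0.08 = $176.08
PFL insurance: $2,392.38 × 0.002 = $4.78
Medicare tax: $2,392.38 × 0.0275 = $65.79
Social Security (OASDI): $2,392.38 × 0.06 = $143.54
Health insurance premium: $157.58
Total deductions = $191.39 + $176.08 + $4.78 + $65.79 + $143.54 + $157.58 = $739.16
Net pay = $2,392.38 − $739.16 = $1,653.22

$1,653.22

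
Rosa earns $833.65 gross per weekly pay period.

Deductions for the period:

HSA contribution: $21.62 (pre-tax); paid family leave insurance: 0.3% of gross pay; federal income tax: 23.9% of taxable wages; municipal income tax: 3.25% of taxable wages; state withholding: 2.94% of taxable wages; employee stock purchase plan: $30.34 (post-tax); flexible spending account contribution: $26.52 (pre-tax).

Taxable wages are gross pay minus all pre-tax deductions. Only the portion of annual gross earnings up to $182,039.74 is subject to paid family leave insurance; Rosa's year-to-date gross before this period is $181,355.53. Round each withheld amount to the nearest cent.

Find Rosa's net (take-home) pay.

Flexible spending account contribution: $26.52
HSA contribution: $21.62
Pre-tax total = $26.52 + $21.62 = $48.14
Taxable wages = $833.65 − $48.14 = $785.51
Municipal income tax: $785.51 × 0.0325 = $25.53
Federal income tax: $785.51 × 0.239 = $187.74
State withholding: $785.51 × 0.0294 = $23.09
Paid family leave insurance: only $182,039.74 − $181,355.53 = $684.21 of this check is subject → $684.21 × 0.003 = $2.05
Employee stock purchase plan: $30.34
Total deductions = $26.52 + $21.62 + $25.53 + $187.74 + $23.09 + $2.05 + $30.34 = $316.89
Net pay = $833.65 − $316.89 = $516.76

$516.76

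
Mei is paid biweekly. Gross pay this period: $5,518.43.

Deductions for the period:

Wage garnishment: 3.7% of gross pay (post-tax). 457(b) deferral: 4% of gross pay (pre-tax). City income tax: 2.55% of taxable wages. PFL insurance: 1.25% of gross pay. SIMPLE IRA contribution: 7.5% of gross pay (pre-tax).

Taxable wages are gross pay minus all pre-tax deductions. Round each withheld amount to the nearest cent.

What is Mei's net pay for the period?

$4,486.11

SIMPLE IRA contribution: $5,518.43 × 0.075 = $413.88
457(b) deferral: $5,518.43 × 0.04 = $220.74
Pre-tax total = $413.88 + $220.74 = $634.62
Taxable wages = $5,518.43 − $634.62 = $4,883.81
City income tax: $4,883.81 × 0.0255 = $124.54
PFL insurance: $5,518.43 × 0.0125 = $68.98
Wage garnishment: $5,518.43 × 0.037 = $204.18
Total deductions = $413.88 + $220.74 + $124.54 + $68.98 + $204.18 = $1,032.32
Net pay = $5,518.43 − $1,032.32 = $4,486.11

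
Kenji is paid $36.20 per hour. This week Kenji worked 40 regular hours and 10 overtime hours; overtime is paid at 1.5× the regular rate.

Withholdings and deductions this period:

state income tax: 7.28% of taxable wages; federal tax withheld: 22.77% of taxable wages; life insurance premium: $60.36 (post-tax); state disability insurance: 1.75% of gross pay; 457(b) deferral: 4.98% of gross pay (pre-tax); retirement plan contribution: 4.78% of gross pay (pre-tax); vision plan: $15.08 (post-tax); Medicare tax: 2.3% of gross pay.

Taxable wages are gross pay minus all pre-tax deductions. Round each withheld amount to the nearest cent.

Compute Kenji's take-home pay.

$1100.71

Regular pay: 40 × $36.20 = $1448.00
Overtime pay: 10 × $36.20 × 1.5 = $543.00
Gross pay = $1448.00 + $543.00 = $1991.00
457(b) deferral: $1991.00 × 0.0498 = $99.15
Retirement plan contribution: $1991.00 × 0.0478 = $95.17
Pre-tax total = $99.15 + $95.17 = $194.32
Taxable wages = $1991.00 − $194.32 = $1796.68
Federal tax withheld: $1796.68 × 0.2277 = $409.10
State income tax: $1796.68 × 0.0728 = $130.80
Medicare tax: $1991.00 × 0.023 = $45.79
State disability insurance: $1991.00 × 0.0175 = $34.84
Vision plan: $15.08
Life insurance premium: $60.36
Total deductions = $99.15 + $95.17 + $409.10 + $130.80 + $45.79 + $34.84 + $15.08 + $60.36 = $890.29
Net pay = $1991.00 − $890.29 = $1100.71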